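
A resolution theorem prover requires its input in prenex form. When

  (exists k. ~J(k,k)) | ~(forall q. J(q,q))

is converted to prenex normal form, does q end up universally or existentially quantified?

existential

Push ¬ through the quantifiers and connectives to reach negation normal form:
  (exists k. ~J(k,k)) | (exists q. ~J(q,q))
Extract every quantifier outward, since the variables are now distinct and don't occur free across branches:
  exists k. exists q. (~J(k,k) | ~J(q,q))
The quantifier forall q sits under an odd number of negations, so it flips to exists q.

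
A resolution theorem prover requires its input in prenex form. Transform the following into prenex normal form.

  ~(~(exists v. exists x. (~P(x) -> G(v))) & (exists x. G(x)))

exists v. exists x. forall y1. (P(x) | G(v) | ~G(y1))

First replace A → B with ¬A ∨ B.
  ~(~(exists v. exists x. (~~P(x) | G(v))) & (exists x. G(x)))
Drive negations inward (¬∀x A ≡ ∃x ¬A, ¬∃x A ≡ ∀x ¬A, De Morgan for ∧/∨):
  (exists v. exists x. (P(x) | G(v))) | (forall x. ~G(x))
Rename bound variables to avoid capture: x↦y1.
  (exists v. exists x. (P(x) | G(v))) | (forall y1. ~G(y1))
Finally move all quantifiers to the prefix:
  exists v. exists x. forall y1. (P(x) | G(v) | ~G(y1))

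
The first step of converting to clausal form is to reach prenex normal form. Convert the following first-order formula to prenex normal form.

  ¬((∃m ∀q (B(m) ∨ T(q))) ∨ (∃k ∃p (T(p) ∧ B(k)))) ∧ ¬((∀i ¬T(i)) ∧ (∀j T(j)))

Push ¬ through the quantifiers and connectives to reach negation normal form:
  (∀m ∃q (¬B(m) ∧ ¬T(q))) ∧ (∀k ∀p (¬T(p) ∨ ¬B(k))) ∧ ((∃i T(i)) ∨ (∃j ¬T(j)))
Pull the quantifiers to the front (each side's bound variable is not free in the other side):
  ∀m ∃q ∀k ∀p ∃i ∃j (¬B(m) ∧ ¬T(q) ∧ (¬T(p) ∨ ¬B(k)) ∧ (T(i) ∨ ¬T(j)))

∀m ∃q ∀k ∀p ∃i ∃j (¬B(m) ∧ ¬T(q) ∧ (¬T(p) ∨ ¬B(k)) ∧ (T(i) ∨ ¬T(j)))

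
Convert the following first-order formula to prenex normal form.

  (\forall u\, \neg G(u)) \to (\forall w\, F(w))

\exists u\, \forall w\, (G(u) \lor F(w))

First replace A → B with ¬A ∨ B.
  \neg (\forall u\, \neg G(u)) \lor (\forall w\, F(w))
Push ¬ through the quantifiers and connectives to reach negation normal form:
  (\exists u\, G(u)) \lor (\forall w\, F(w))
Finally move all quantifiers to the prefix:
  \exists u\, \forall w\, (G(u) \lor F(w))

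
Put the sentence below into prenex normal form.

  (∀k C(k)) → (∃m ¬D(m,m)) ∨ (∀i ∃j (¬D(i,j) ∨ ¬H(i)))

Rewrite implications/biconditionals: A → B as ¬A ∨ B.
  ¬(∀k C(k)) ∨ (∃m ¬D(m,m)) ∨ (∀i ∃j (¬D(i,j) ∨ ¬H(i)))
Push ¬ through the quantifiers and connectives to reach negation normal form:
  (∃k ¬C(k)) ∨ (∃m ¬D(m,m)) ∨ (∀i ∃j (¬D(i,j) ∨ ¬H(i)))
Finally move all quantifiers to the prefix:
  ∃k ∃m ∀i ∃j (¬C(k) ∨ ¬D(m,m) ∨ ¬D(i,j) ∨ ¬H(i))

∃k ∃m ∀i ∃j (¬C(k) ∨ ¬D(m,m) ∨ ¬D(i,j) ∨ ¬H(i))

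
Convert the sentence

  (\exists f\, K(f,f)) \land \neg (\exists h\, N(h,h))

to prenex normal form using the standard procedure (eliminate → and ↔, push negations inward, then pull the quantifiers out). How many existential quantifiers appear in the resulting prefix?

Push ¬ through the quantifiers and connectives to reach negation normal form:
  (\exists f\, K(f,f)) \land (\forall h\, \neg N(h,h))
Extract every quantifier outward, since the variables are now distinct and don't occur free across branches:
  \exists f\, \forall h\, (K(f,f) \land \neg N(h,h))
The prefix is \exists f \forall h: 1 universal, 1 existential.

1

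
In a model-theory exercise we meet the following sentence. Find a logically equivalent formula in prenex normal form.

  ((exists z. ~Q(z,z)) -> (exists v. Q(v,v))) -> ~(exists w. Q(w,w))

Eliminate → and ↔ using ¬ and ∨.
  ~(~(exists z. ~Q(z,z)) | (exists v. Q(v,v))) | ~(exists w. Q(w,w))
Drive negations inward (¬∀x A ≡ ∃x ¬A, ¬∃x A ≡ ∀x ¬A, De Morgan for ∧/∨):
  (exists z. ~Q(z,z)) & (forall v. ~Q(v,v)) | (forall w. ~Q(w,w))
All bound variables are already distinct, so no renaming is needed.
Finally move all quantifiers to the prefix:
  exists z. forall v. forall w. (~Q(z,z) & ~Q(v,v) | ~Q(w,w))

exists z. forall v. forall w. (~Q(z,z) & ~Q(v,v) | ~Q(w,w))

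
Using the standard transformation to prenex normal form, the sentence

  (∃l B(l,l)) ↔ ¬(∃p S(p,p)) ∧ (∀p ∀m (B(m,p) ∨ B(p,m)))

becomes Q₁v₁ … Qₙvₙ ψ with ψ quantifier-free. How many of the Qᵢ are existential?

First replace A → B with ¬A ∨ B; A ↔ B as (¬A ∨ B) ∧ (¬B ∨ A).
  (¬(∃l B(l,l)) ∨ ¬(∃p S(p,p)) ∧ (∀p ∀m (B(m,p) ∨ B(p,m)))) ∧ (¬(¬(∃p S(p,p)) ∧ (∀p ∀m (B(m,p) ∨ B(p,m)))) ∨ (∃l B(l,l)))
Push ¬ through the quantifiers and connectives to reach negation normal form:
  ((∀l ¬B(l,l)) ∨ (∀p ¬S(p,p)) ∧ (∀p ∀m (B(m,p) ∨ B(p,m)))) ∧ ((∃p S(p,p)) ∨ (∃p ∃m (¬B(m,p) ∧ ¬B(p,m))) ∨ (∃l B(l,l)))
Rename bound variables to avoid capture: p↦r, p↦c, p↦b, m↦z1, l↦z.
  ((∀l ¬B(l,l)) ∨ (∀p ¬S(p,p)) ∧ (∀r ∀m (B(m,r) ∨ B(r,m)))) ∧ ((∃c S(c,c)) ∨ (∃b ∃z1 (¬B(z1,b) ∧ ¬B(b,z1))) ∨ (∃z B(z,z)))
Finally move all quantifiers to the prefix:
  ∀l ∀p ∀r ∀m ∃c ∃b ∃z1 ∃z ((¬B(l,l) ∨ ¬S(p,p) ∧ (B(m,r) ∨ B(r,m))) ∧ (S(c,c) ∨ ¬B(z1,b) ∧ ¬B(b,z1) ∨ B(z,z)))
The prefix is ∀l ∀p ∀r ∀m ∃c ∃b ∃z1 ∃z: 4 universal, 4 existential.

4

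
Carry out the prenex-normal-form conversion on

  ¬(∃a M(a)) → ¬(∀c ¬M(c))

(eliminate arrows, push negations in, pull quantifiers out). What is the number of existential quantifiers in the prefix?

2

First replace A → B with ¬A ∨ B.
  ¬¬(∃a M(a)) ∨ ¬(∀c ¬M(c))
Move each ¬ inward, flipping quantifiers it crosses:
  (∃a M(a)) ∨ (∃c M(c))
All bound variables are already distinct, so no renaming is needed.
Pull the quantifiers to the front (each side's bound variable is not free in the other side):
  ∃a ∃c (M(a) ∨ M(c))
The prefix is ∃a ∃c: 0 universal, 2 existential.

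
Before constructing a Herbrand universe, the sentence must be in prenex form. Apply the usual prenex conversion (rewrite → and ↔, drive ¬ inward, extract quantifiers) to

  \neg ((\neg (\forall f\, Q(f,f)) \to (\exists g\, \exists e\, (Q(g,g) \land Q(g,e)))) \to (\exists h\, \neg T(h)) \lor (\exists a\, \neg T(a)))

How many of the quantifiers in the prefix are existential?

2

First replace A → B with ¬A ∨ B.
  \neg (\neg (\neg \neg (\forall f\, Q(f,f)) \lor (\exists g\, \exists e\, (Q(g,g) \land Q(g,e)))) \lor (\exists h\, \neg T(h)) \lor (\exists a\, \neg T(a)))
Push ¬ through the quantifiers and connectives to reach negation normal form:
  ((\forall f\, Q(f,f)) \lor (\exists g\, \exists e\, (Q(g,g) \land Q(g,e)))) \land (\forall h\, T(h)) \land (\forall a\, T(a))
All bound variables are already distinct, so no renaming is needed.
Finally move all quantifiers to the prefix:
  \forall f\, \exists g\, \exists e\, \forall h\, \forall a\, ((Q(f,f) \lor Q(g,g) \land Q(g,e)) \land T(h) \land T(a))
The prefix is \forall f \exists g \exists e \forall h \forall a: 3 universal, 2 existential.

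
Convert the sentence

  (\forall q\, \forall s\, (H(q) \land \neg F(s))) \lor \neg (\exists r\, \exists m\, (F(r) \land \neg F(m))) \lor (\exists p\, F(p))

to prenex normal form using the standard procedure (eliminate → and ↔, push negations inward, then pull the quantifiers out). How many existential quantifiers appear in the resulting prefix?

1

Move each ¬ inward, flipping quantifiers it crosses:
  (\forall q\, \forall s\, (H(q) \land \neg F(s))) \lor (\forall r\, \forall m\, (\neg F(r) \lor F(m))) \lor (\exists p\, F(p))
All bound variables are already distinct, so no renaming is needed.
Pull the quantifiers to the front (each side's bound variable is not free in the other side):
  \forall q\, \forall s\, \forall r\, \forall m\, \exists p\, (H(q) \land \neg F(s) \lor \neg F(r) \lor F(m) \lor F(p))
The prefix is \forall q \forall s \forall r \forall m \exists p: 4 universal, 1 existential.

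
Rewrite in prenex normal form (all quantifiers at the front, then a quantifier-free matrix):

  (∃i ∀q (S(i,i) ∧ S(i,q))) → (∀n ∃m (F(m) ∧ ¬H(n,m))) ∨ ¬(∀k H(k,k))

∀i ∃q ∀n ∃m ∃k (¬S(i,i) ∨ ¬S(i,q) ∨ F(m) ∧ ¬H(n,m) ∨ ¬H(k,k))

Eliminate → and ↔ using ¬ and ∨.
  ¬(∃i ∀q (S(i,i) ∧ S(i,q))) ∨ (∀n ∃m (F(m) ∧ ¬H(n,m))) ∨ ¬(∀k H(k,k))
Drive negations inward (¬∀x A ≡ ∃x ¬A, ¬∃x A ≡ ∀x ¬A, De Morgan for ∧/∨):
  (∀i ∃q (¬S(i,i) ∨ ¬S(i,q))) ∨ (∀n ∃m (F(m) ∧ ¬H(n,m))) ∨ (∃k ¬H(k,k))
All bound variables are already distinct, so no renaming is needed.
Finally move all quantifiers to the prefix:
  ∀i ∃q ∀n ∃m ∃k (¬S(i,i) ∨ ¬S(i,q) ∨ F(m) ∧ ¬H(n,m) ∨ ¬H(k,k))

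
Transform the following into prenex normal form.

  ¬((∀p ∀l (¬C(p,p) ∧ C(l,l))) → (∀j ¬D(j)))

Rewrite implications/biconditionals: A → B as ¬A ∨ B.
  ¬(¬(∀p ∀l (¬C(p,p) ∧ C(l,l))) ∨ (∀j ¬D(j)))
Move each ¬ inward, flipping quantifiers it crosses:
  (∀p ∀l (¬C(p,p) ∧ C(l,l))) ∧ (∃j D(j))
All bound variables are already distinct, so no renaming is needed.
Extract every quantifier outward, since the variables are now distinct and don't occur free across branches:
  ∀p ∀l ∃j (¬C(p,p) ∧ C(l,l) ∧ D(j))

∀p ∀l ∃j (¬C(p,p) ∧ C(l,l) ∧ D(j))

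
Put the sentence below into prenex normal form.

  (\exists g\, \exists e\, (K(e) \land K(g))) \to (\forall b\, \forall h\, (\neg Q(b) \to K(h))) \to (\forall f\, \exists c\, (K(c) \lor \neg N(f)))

Rewrite implications/biconditionals: A → B as ¬A ∨ B.
  \neg (\exists g\, \exists e\, (K(e) \land K(g))) \lor \neg (\forall b\, \forall h\, (\neg \neg Q(b) \lor K(h))) \lor (\forall f\, \exists c\, (K(c) \lor \neg N(f)))
Move each ¬ inward, flipping quantifiers it crosses:
  (\forall g\, \forall e\, (\neg K(e) \lor \neg K(g))) \lor (\exists b\, \exists h\, (\neg Q(b) \land \neg K(h))) \lor (\forall f\, \exists c\, (K(c) \lor \neg N(f)))
All bound variables are already distinct, so no renaming is needed.
Finally move all quantifiers to the prefix:
  \forall g\, \forall e\, \exists b\, \exists h\, \forall f\, \exists c\, (\neg K(e) \lor \neg K(g) \lor \neg Q(b) \land \neg K(h) \lor K(c) \lor \neg N(f))

\forall g\, \forall e\, \exists b\, \exists h\, \forall f\, \exists c\, (\neg K(e) \lor \neg K(g) \lor \neg Q(b) \land \neg K(h) \lor K(c) \lor \neg N(f))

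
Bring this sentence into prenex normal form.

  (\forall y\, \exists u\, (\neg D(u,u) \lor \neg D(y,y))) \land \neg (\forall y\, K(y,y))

Push ¬ through the quantifiers and connectives to reach negation normal form:
  (\forall y\, \exists u\, (\neg D(u,u) \lor \neg D(y,y))) \land (\exists y\, \neg K(y,y))
Standardize variables apart so no two quantifiers bind the same name: y↦b.
  (\forall y\, \exists u\, (\neg D(u,u) \lor \neg D(y,y))) \land (\exists b\, \neg K(b,b))
Finally move all quantifiers to the prefix:
  \forall y\, \exists u\, \exists b\, ((\neg D(u,u) \lor \neg D(y,y)) \land \neg K(b,b))

\forall y\, \exists u\, \exists b\, ((\neg D(u,u) \lor \neg D(y,y)) \land \neg K(b,b))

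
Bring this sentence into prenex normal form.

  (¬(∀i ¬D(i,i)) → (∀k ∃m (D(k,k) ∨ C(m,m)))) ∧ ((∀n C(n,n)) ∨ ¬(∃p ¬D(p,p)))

Eliminate → and ↔ using ¬ and ∨.
  (¬¬(∀i ¬D(i,i)) ∨ (∀k ∃m (D(k,k) ∨ C(m,m)))) ∧ ((∀n C(n,n)) ∨ ¬(∃p ¬D(p,p)))
Move each ¬ inward, flipping quantifiers it crosses:
  ((∀i ¬D(i,i)) ∨ (∀k ∃m (D(k,k) ∨ C(m,m)))) ∧ ((∀n C(n,n)) ∨ (∀p D(p,p)))
Finally move all quantifiers to the prefix:
  ∀i ∀k ∃m ∀n ∀p ((¬D(i,i) ∨ D(k,k) ∨ C(m,m)) ∧ (C(n,n) ∨ D(p,p)))

∀i ∀k ∃m ∀n ∀p ((¬D(i,i) ∨ D(k,k) ∨ C(m,m)) ∧ (C(n,n) ∨ D(p,p)))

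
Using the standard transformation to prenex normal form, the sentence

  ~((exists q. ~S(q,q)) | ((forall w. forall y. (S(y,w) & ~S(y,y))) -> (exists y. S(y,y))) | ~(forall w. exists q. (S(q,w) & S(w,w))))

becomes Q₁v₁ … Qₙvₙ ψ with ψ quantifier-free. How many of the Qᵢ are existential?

1

First replace A → B with ¬A ∨ B.
  ~((exists q. ~S(q,q)) | ~(forall w. forall y. (S(y,w) & ~S(y,y))) | (exists y. S(y,y)) | ~(forall w. exists q. (S(q,w) & S(w,w))))
Push ¬ through the quantifiers and connectives to reach negation normal form:
  (forall q. S(q,q)) & (forall w. forall y. (S(y,w) & ~S(y,y))) & (forall y. ~S(y,y)) & (forall w. exists q. (S(q,w) & S(w,w)))
Give each quantifier a distinct variable: y↦z, w↦x1, q↦r.
  (forall q. S(q,q)) & (forall w. forall y. (S(y,w) & ~S(y,y))) & (forall z. ~S(z,z)) & (forall x1. exists r. (S(r,x1) & S(x1,x1)))
Pull the quantifiers to the front (each side's bound variable is not free in the other side):
  forall q. forall w. forall y. forall z. forall x1. exists r. (S(q,q) & S(y,w) & ~S(y,y) & ~S(z,z) & S(r,x1) & S(x1,x1))
The prefix is forall q forall w forall y forall z forall x1 exists r: 5 universal, 1 existential.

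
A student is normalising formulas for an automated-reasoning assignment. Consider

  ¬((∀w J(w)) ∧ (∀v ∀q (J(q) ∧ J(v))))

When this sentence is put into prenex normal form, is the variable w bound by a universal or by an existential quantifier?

Move each ¬ inward, flipping quantifiers it crosses:
  (∃w ¬J(w)) ∨ (∃v ∃q (¬J(q) ∨ ¬J(v)))
All bound variables are already distinct, so no renaming is needed.
Pull the quantifiers to the front (each side's bound variable is not free in the other side):
  ∃w ∃v ∃q (¬J(w) ∨ ¬J(q) ∨ ¬J(v))
The quantifier ∀w sits under an odd number of negations, so it flips to ∃w.

existential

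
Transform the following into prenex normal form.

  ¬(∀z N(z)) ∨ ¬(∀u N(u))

Drive negations inward (¬∀x A ≡ ∃x ¬A, ¬∃x A ≡ ∀x ¬A, De Morgan for ∧/∨):
  (∃z ¬N(z)) ∨ (∃u ¬N(u))
Pull the quantifiers to the front (each side's bound variable is not free in the other side):
  ∃z ∃u (¬N(z) ∨ ¬N(u))

∃z ∃u (¬N(z) ∨ ¬N(u))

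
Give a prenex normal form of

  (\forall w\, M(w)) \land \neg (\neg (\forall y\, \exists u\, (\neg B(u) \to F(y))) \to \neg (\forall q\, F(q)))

Rewrite implications/biconditionals: A → B as ¬A ∨ B.
  (\forall w\, M(w)) \land \neg (\neg \neg (\forall y\, \exists u\, (\neg \neg B(u) \lor F(y))) \lor \neg (\forall q\, F(q)))
Move each ¬ inward, flipping quantifiers it crosses:
  (\forall w\, M(w)) \land (\exists y\, \forall u\, (\neg B(u) \land \neg F(y))) \land (\forall q\, F(q))
All bound variables are already distinct, so no renaming is needed.
Pull the quantifiers to the front (each side's bound variable is not free in the other side):
  \forall w\, \exists y\, \forall u\, \forall q\, (M(w) \land \neg B(u) \land \neg F(y) \land F(q))

\forall w\, \exists y\, \forall u\, \forall q\, (M(w) \land \neg B(u) \land \neg F(y) \land F(q))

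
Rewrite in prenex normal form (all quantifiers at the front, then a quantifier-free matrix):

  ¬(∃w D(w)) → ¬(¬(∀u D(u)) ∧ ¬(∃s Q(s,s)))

Rewrite implications/biconditionals: A → B as ¬A ∨ B.
  ¬¬(∃w D(w)) ∨ ¬(¬(∀u D(u)) ∧ ¬(∃s Q(s,s)))
Drive negations inward (¬∀x A ≡ ∃x ¬A, ¬∃x A ≡ ∀x ¬A, De Morgan for ∧/∨):
  (∃w D(w)) ∨ (∀u D(u)) ∨ (∃s Q(s,s))
All bound variables are already distinct, so no renaming is needed.
Extract every quantifier outward, since the variables are now distinct and don't occur free across branches:
  ∃w ∀u ∃s (D(w) ∨ D(u) ∨ Q(s,s))

∃w ∀u ∃s (D(w) ∨ D(u) ∨ Q(s,s))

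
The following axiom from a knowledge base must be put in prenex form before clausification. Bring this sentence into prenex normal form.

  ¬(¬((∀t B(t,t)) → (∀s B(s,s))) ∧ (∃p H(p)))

∃t ∀s ∀p (¬B(t,t) ∨ B(s,s) ∨ ¬H(p))

Eliminate → and ↔ using ¬ and ∨.
  ¬(¬(¬(∀t B(t,t)) ∨ (∀s B(s,s))) ∧ (∃p H(p)))
Push ¬ through the quantifiers and connectives to reach negation normal form:
  (∃t ¬B(t,t)) ∨ (∀s B(s,s)) ∨ (∀p ¬H(p))
Pull the quantifiers to the front (each side's bound variable is not free in the other side):
  ∃t ∀s ∀p (¬B(t,t) ∨ B(s,s) ∨ ¬H(p))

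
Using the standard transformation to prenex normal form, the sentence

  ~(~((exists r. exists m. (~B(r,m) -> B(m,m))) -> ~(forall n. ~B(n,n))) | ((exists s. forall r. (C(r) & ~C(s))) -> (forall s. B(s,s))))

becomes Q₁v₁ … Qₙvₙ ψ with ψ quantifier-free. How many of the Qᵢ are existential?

3

Rewrite implications/biconditionals: A → B as ¬A ∨ B.
  ~(~(~(exists r. exists m. (~~B(r,m) | B(m,m))) | ~(forall n. ~B(n,n))) | ~(exists s. forall r. (C(r) & ~C(s))) | (forall s. B(s,s)))
Move each ¬ inward, flipping quantifiers it crosses:
  ((forall r. forall m. (~B(r,m) & ~B(m,m))) | (exists n. B(n,n))) & (exists s. forall r. (C(r) & ~C(s))) & (exists s. ~B(s,s))
Give each quantifier a distinct variable: r↦v, s↦p.
  ((forall r. forall m. (~B(r,m) & ~B(m,m))) | (exists n. B(n,n))) & (exists s. forall v. (C(v) & ~C(s))) & (exists p. ~B(p,p))
Pull the quantifiers to the front (each side's bound variable is not free in the other side):
  forall r. forall m. exists n. exists s. forall v. exists p. ((~B(r,m) & ~B(m,m) | B(n,n)) & C(v) & ~C(s) & ~B(p,p))
The prefix is forall r forall m exists n exists s forall v exists p: 3 universal, 3 existential.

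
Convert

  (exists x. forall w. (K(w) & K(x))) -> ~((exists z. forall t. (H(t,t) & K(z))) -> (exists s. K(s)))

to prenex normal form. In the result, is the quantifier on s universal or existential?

universal

Rewrite implications/biconditionals: A → B as ¬A ∨ B.
  ~(exists x. forall w. (K(w) & K(x))) | ~(~(exists z. forall t. (H(t,t) & K(z))) | (exists s. K(s)))
Drive negations inward (¬∀x A ≡ ∃x ¬A, ¬∃x A ≡ ∀x ¬A, De Morgan for ∧/∨):
  (forall x. exists w. (~K(w) | ~K(x))) | (exists z. forall t. (H(t,t) & K(z))) & (forall s. ~K(s))
Pull the quantifiers to the front (each side's bound variable is not free in the other side):
  forall x. exists w. exists z. forall t. forall s. (~K(w) | ~K(x) | H(t,t) & K(z) & ~K(s))
The quantifier exists s sits under an odd number of negations (counting the antecedent side of each →), so it flips to forall s.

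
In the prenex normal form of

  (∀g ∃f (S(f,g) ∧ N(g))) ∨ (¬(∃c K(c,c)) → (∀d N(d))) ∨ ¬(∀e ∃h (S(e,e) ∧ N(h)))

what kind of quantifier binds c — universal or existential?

existential

Eliminate → and ↔ using ¬ and ∨.
  (∀g ∃f (S(f,g) ∧ N(g))) ∨ ¬¬(∃c K(c,c)) ∨ (∀d N(d)) ∨ ¬(∀e ∃h (S(e,e) ∧ N(h)))
Drive negations inward (¬∀x A ≡ ∃x ¬A, ¬∃x A ≡ ∀x ¬A, De Morgan for ∧/∨):
  (∀g ∃f (S(f,g) ∧ N(g))) ∨ (∃c K(c,c)) ∨ (∀d N(d)) ∨ (∃e ∀h (¬S(e,e) ∨ ¬N(h)))
All bound variables are already distinct, so no renaming is needed.
Extract every quantifier outward, since the variables are now distinct and don't occur free across branches:
  ∀g ∃f ∃c ∀d ∃e ∀h (S(f,g) ∧ N(g) ∨ K(c,c) ∨ N(d) ∨ ¬S(e,e) ∨ ¬N(h))
The quantifier ∃c sits under an even number of negations (counting the antecedent side of each →), so it remains existential.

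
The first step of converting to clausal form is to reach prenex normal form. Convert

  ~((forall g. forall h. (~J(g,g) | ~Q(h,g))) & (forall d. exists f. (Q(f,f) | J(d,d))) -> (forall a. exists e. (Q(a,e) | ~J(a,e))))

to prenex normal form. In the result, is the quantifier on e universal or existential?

universal

Rewrite implications/biconditionals: A → B as ¬A ∨ B.
  ~(~((forall g. forall h. (~J(g,g) | ~Q(h,g))) & (forall d. exists f. (Q(f,f) | J(d,d)))) | (forall a. exists e. (Q(a,e) | ~J(a,e))))
Push ¬ through the quantifiers and connectives to reach negation normal form:
  (forall g. forall h. (~J(g,g) | ~Q(h,g))) & (forall d. exists f. (Q(f,f) | J(d,d))) & (exists a. forall e. (~Q(a,e) & J(a,e)))
All bound variables are already distinct, so no renaming is needed.
Finally move all quantifiers to the prefix:
  forall g. forall h. forall d. exists f. exists a. forall e. ((~J(g,g) | ~Q(h,g)) & (Q(f,f) | J(d,d)) & ~Q(a,e) & J(a,e))
The quantifier exists e sits under an odd number of negations (counting the antecedent side of each →), so it flips to forall e.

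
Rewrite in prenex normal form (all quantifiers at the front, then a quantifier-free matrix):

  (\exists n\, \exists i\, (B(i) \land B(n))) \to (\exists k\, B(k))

\forall n\, \forall i\, \exists k\, (\neg B(i) \lor \neg B(n) \lor B(k))

Rewrite implications/biconditionals: A → B as ¬A ∨ B.
  \neg (\exists n\, \exists i\, (B(i) \land B(n))) \lor (\exists k\, B(k))
Push ¬ through the quantifiers and connectives to reach negation normal form:
  (\forall n\, \forall i\, (\neg B(i) \lor \neg B(n))) \lor (\exists k\, B(k))
Finally move all quantifiers to the prefix:
  \forall n\, \forall i\, \exists k\, (\neg B(i) \lor \neg B(n) \lor B(k))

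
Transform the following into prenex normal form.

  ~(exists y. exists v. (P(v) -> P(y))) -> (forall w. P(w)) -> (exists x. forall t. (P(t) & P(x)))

First replace A → B with ¬A ∨ B.
  ~~(exists y. exists v. (~P(v) | P(y))) | ~(forall w. P(w)) | (exists x. forall t. (P(t) & P(x)))
Move each ¬ inward, flipping quantifiers it crosses:
  (exists y. exists v. (~P(v) | P(y))) | (exists w. ~P(w)) | (exists x. forall t. (P(t) & P(x)))
Pull the quantifiers to the front (each side's bound variable is not free in the other side):
  exists y. exists v. exists w. exists x. forall t. (~P(v) | P(y) | ~P(w) | P(t) & P(x))

exists y. exists v. exists w. exists x. forall t. (~P(v) | P(y) | ~P(w) | P(t) & P(x))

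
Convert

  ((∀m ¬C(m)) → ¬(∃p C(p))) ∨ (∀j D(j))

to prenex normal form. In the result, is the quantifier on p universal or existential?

universal

First replace A → B with ¬A ∨ B.
  ¬(∀m ¬C(m)) ∨ ¬(∃p C(p)) ∨ (∀j D(j))
Push ¬ through the quantifiers and connectives to reach negation normal form:
  (∃m C(m)) ∨ (∀p ¬C(p)) ∨ (∀j D(j))
All bound variables are already distinct, so no renaming is needed.
Extract every quantifier outward, since the variables are now distinct and don't occur free across branches:
  ∃m ∀p ∀j (C(m) ∨ ¬C(p) ∨ D(j))
The quantifier ∃p sits under an odd number of negations (counting the antecedent side of each →), so it flips to ∀p.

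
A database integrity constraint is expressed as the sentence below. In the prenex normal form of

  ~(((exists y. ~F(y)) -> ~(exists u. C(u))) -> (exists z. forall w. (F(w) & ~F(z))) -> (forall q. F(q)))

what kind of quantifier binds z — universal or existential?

existential

Eliminate → and ↔ using ¬ and ∨.
  ~(~(~(exists y. ~F(y)) | ~(exists u. C(u))) | ~(exists z. forall w. (F(w) & ~F(z))) | (forall q. F(q)))
Move each ¬ inward, flipping quantifiers it crosses:
  ((forall y. F(y)) | (forall u. ~C(u))) & (exists z. forall w. (F(w) & ~F(z))) & (exists q. ~F(q))
Finally move all quantifiers to the prefix:
  forall y. forall u. exists z. forall w. exists q. ((F(y) | ~C(u)) & F(w) & ~F(z) & ~F(q))
The quantifier exists z sits under an even number of negations (counting the antecedent side of each →), so it remains existential.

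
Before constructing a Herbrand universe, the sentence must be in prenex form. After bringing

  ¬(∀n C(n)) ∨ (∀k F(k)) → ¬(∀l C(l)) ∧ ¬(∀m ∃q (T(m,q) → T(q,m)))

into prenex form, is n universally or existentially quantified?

Eliminate → and ↔ using ¬ and ∨.
  ¬(¬(∀n C(n)) ∨ (∀k F(k))) ∨ ¬(∀l C(l)) ∧ ¬(∀m ∃q (¬T(m,q) ∨ T(q,m)))
Push ¬ through the quantifiers and connectives to reach negation normal form:
  (∀n C(n)) ∧ (∃k ¬F(k)) ∨ (∃l ¬C(l)) ∧ (∃m ∀q (T(m,q) ∧ ¬T(q,m)))
All bound variables are already distinct, so no renaming is needed.
Pull the quantifiers to the front (each side's bound variable is not free in the other side):
  ∀n ∃k ∃l ∃m ∀q (C(n) ∧ ¬F(k) ∨ ¬C(l) ∧ T(m,q) ∧ ¬T(q,m))
The quantifier ∀n sits under an even number of negations (counting the antecedent side of each →), so it remains universal.

universal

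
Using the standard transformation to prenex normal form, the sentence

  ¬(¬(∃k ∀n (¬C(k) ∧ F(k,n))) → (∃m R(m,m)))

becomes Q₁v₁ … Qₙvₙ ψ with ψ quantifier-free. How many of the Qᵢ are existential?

1

First replace A → B with ¬A ∨ B.
  ¬(¬¬(∃k ∀n (¬C(k) ∧ F(k,n))) ∨ (∃m R(m,m)))
Move each ¬ inward, flipping quantifiers it crosses:
  (∀k ∃n (C(k) ∨ ¬F(k,n))) ∧ (∀m ¬R(m,m))
All bound variables are already distinct, so no renaming is needed.
Finally move all quantifiers to the prefix:
  ∀k ∃n ∀m ((C(k) ∨ ¬F(k,n)) ∧ ¬R(m,m))
The prefix is ∀k ∃n ∀m: 2 universal, 1 existential.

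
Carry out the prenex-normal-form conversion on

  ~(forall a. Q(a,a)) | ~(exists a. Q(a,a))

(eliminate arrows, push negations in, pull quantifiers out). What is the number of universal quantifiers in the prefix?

1

Push ¬ through the quantifiers and connectives to reach negation normal form:
  (exists a. ~Q(a,a)) | (forall a. ~Q(a,a))
Standardize variables apart so no two quantifiers bind the same name: a↦v.
  (exists a. ~Q(a,a)) | (forall v. ~Q(v,v))
Pull the quantifiers to the front (each side's bound variable is not free in the other side):
  exists a. forall v. (~Q(a,a) | ~Q(v,v))
The prefix is exists a forall v: 1 universal, 1 existential.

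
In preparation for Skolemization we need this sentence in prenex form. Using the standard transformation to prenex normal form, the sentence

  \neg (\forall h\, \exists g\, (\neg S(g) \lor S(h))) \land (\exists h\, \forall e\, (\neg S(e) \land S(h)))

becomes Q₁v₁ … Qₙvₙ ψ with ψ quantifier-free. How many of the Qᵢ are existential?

Push ¬ through the quantifiers and connectives to reach negation normal form:
  (\exists h\, \forall g\, (S(g) \land \neg S(h))) \land (\exists h\, \forall e\, (\neg S(e) \land S(h)))
Rename bound variables to avoid capture: h↦u1.
  (\exists h\, \forall g\, (S(g) \land \neg S(h))) \land (\exists u1\, \forall e\, (\neg S(e) \land S(u1)))
Pull the quantifiers to the front (each side's bound variable is not free in the other side):
  \exists h\, \forall g\, \exists u1\, \forall e\, (S(g) \land \neg S(h) \land \neg S(e) \land S(u1))
The prefix is \exists h \forall g \exists u1 \forall e: 2 universal, 2 existential.

2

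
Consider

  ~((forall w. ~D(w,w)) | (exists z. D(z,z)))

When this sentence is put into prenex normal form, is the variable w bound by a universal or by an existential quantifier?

Push ¬ through the quantifiers and connectives to reach negation normal form:
  (exists w. D(w,w)) & (forall z. ~D(z,z))
Finally move all quantifiers to the prefix:
  exists w. forall z. (D(w,w) & ~D(z,z))
The quantifier forall w sits under an odd number of negations, so it flips to exists w.

existential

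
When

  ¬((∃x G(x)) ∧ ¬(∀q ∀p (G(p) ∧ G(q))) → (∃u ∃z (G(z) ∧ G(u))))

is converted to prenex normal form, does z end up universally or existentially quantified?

universal

First replace A → B with ¬A ∨ B.
  ¬(¬((∃x G(x)) ∧ ¬(∀q ∀p (G(p) ∧ G(q)))) ∨ (∃u ∃z (G(z) ∧ G(u))))
Move each ¬ inward, flipping quantifiers it crosses:
  (∃x G(x)) ∧ (∃q ∃p (¬G(p) ∨ ¬G(q))) ∧ (∀u ∀z (¬G(z) ∨ ¬G(u)))
All bound variables are already distinct, so no renaming is needed.
Pull the quantifiers to the front (each side's bound variable is not free in the other side):
  ∃x ∃q ∃p ∀u ∀z (G(x) ∧ (¬G(p) ∨ ¬G(q)) ∧ (¬G(z) ∨ ¬G(u)))
The quantifier ∃z sits under an odd number of negations (counting the antecedent side of each →), so it flips to ∀z.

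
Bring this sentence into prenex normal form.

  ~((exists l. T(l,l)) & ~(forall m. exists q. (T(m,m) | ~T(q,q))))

Drive negations inward (¬∀x A ≡ ∃x ¬A, ¬∃x A ≡ ∀x ¬A, De Morgan for ∧/∨):
  (forall l. ~T(l,l)) | (forall m. exists q. (T(m,m) | ~T(q,q)))
All bound variables are already distinct, so no renaming is needed.
Pull the quantifiers to the front (each side's bound variable is not free in the other side):
  forall l. forall m. exists q. (~T(l,l) | T(m,m) | ~T(q,q))

forall l. forall m. exists q. (~T(l,l) | T(m,m) | ~T(q,q))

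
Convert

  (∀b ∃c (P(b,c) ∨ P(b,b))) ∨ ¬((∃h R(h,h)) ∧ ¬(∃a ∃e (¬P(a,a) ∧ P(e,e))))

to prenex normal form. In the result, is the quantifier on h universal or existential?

universal

Push ¬ through the quantifiers and connectives to reach negation normal form:
  (∀b ∃c (P(b,c) ∨ P(b,b))) ∨ (∀h ¬R(h,h)) ∨ (∃a ∃e (¬P(a,a) ∧ P(e,e)))
All bound variables are already distinct, so no renaming is needed.
Pull the quantifiers to the front (each side's bound variable is not free in the other side):
  ∀b ∃c ∀h ∃a ∃e (P(b,c) ∨ P(b,b) ∨ ¬R(h,h) ∨ ¬P(a,a) ∧ P(e,e))
The quantifier ∃h sits under an odd number of negations, so it flips to ∀h.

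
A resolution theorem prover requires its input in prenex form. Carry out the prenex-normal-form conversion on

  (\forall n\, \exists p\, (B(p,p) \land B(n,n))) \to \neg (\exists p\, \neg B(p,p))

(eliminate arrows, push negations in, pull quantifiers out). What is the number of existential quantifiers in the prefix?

1

Rewrite implications/biconditionals: A → B as ¬A ∨ B.
  \neg (\forall n\, \exists p\, (B(p,p) \land B(n,n))) \lor \neg (\exists p\, \neg B(p,p))
Push ¬ through the quantifiers and connectives to reach negation normal form:
  (\exists n\, \forall p\, (\neg B(p,p) \lor \neg B(n,n))) \lor (\forall p\, B(p,p))
Rename bound variables to avoid capture: p↦w.
  (\exists n\, \forall p\, (\neg B(p,p) \lor \neg B(n,n))) \lor (\forall w\, B(w,w))
Pull the quantifiers to the front (each side's bound variable is not free in the other side):
  \exists n\, \forall p\, \forall w\, (\neg B(p,p) \lor \neg B(n,n) \lor B(w,w))
The prefix is \exists n \forall p \forall w: 2 universal, 1 existential.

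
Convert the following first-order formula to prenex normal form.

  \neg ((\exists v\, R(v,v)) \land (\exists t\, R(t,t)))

\forall v\, \forall t\, (\neg R(v,v) \lor \neg R(t,t))

Push ¬ through the quantifiers and connectives to reach negation normal form:
  (\forall v\, \neg R(v,v)) \lor (\forall t\, \neg R(t,t))
All bound variables are already distinct, so no renaming is needed.
Finally move all quantifiers to the prefix:
  \forall v\, \forall t\, (\neg R(v,v) \lor \neg R(t,t))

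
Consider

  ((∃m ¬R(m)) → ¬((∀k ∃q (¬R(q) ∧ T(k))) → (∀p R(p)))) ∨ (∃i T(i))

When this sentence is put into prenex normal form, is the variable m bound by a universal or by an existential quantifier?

Rewrite implications/biconditionals: A → B as ¬A ∨ B.
  ¬(∃m ¬R(m)) ∨ ¬(¬(∀k ∃q (¬R(q) ∧ T(k))) ∨ (∀p R(p))) ∨ (∃i T(i))
Drive negations inward (¬∀x A ≡ ∃x ¬A, ¬∃x A ≡ ∀x ¬A, De Morgan for ∧/∨):
  (∀m R(m)) ∨ (∀k ∃q (¬R(q) ∧ T(k))) ∧ (∃p ¬R(p)) ∨ (∃i T(i))
All bound variables are already distinct, so no renaming is needed.
Finally move all quantifiers to the prefix:
  ∀m ∀k ∃q ∃p ∃i (R(m) ∨ ¬R(q) ∧ T(k) ∧ ¬R(p) ∨ T(i))
The quantifier ∃m sits under an odd number of negations (counting the antecedent side of each →), so it flips to ∀m.

universal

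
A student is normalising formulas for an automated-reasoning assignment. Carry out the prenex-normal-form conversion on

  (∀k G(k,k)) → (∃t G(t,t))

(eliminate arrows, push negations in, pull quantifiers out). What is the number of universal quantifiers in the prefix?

Eliminate → and ↔ using ¬ and ∨.
  ¬(∀k G(k,k)) ∨ (∃t G(t,t))
Move each ¬ inward, flipping quantifiers it crosses:
  (∃k ¬G(k,k)) ∨ (∃t G(t,t))
All bound variables are already distinct, so no renaming is needed.
Pull the quantifiers to the front (each side's bound variable is not free in the other side):
  ∃k ∃t (¬G(k,k) ∨ G(t,t))
The prefix is ∃k ∃t: 0 universal, 2 existential.

0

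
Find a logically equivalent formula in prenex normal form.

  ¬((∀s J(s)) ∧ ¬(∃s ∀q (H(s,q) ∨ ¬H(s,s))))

∃s ∃b ∀q (¬J(s) ∨ H(b,q) ∨ ¬H(b,b))

Drive negations inward (¬∀x A ≡ ∃x ¬A, ¬∃x A ≡ ∀x ¬A, De Morgan for ∧/∨):
  (∃s ¬J(s)) ∨ (∃s ∀q (H(s,q) ∨ ¬H(s,s)))
Rename bound variables to avoid capture: s↦b.
  (∃s ¬J(s)) ∨ (∃b ∀q (H(b,q) ∨ ¬H(b,b)))
Extract every quantifier outward, since the variables are now distinct and don't occur free across branches:
  ∃s ∃b ∀q (¬J(s) ∨ H(b,q) ∨ ¬H(b,b))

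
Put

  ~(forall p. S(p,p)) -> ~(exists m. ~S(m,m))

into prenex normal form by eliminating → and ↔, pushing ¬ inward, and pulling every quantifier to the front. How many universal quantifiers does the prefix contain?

2

First replace A → B with ¬A ∨ B.
  ~~(forall p. S(p,p)) | ~(exists m. ~S(m,m))
Push ¬ through the quantifiers and connectives to reach negation normal form:
  (forall p. S(p,p)) | (forall m. S(m,m))
All bound variables are already distinct, so no renaming is needed.
Finally move all quantifiers to the prefix:
  forall p. forall m. (S(p,p) | S(m,m))
The prefix is forall p forall m: 2 universal, 0 existential.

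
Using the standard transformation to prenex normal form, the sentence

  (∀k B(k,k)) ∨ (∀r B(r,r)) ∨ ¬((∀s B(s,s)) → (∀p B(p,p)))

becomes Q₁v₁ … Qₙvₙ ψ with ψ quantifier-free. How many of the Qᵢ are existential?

Eliminate → and ↔ using ¬ and ∨.
  (∀k B(k,k)) ∨ (∀r B(r,r)) ∨ ¬(¬(∀s B(s,s)) ∨ (∀p B(p,p)))
Drive negations inward (¬∀x A ≡ ∃x ¬A, ¬∃x A ≡ ∀x ¬A, De Morgan for ∧/∨):
  (∀k B(k,k)) ∨ (∀r B(r,r)) ∨ (∀s B(s,s)) ∧ (∃p ¬B(p,p))
Finally move all quantifiers to the prefix:
  ∀k ∀r ∀s ∃p (B(k,k) ∨ B(r,r) ∨ B(s,s) ∧ ¬B(p,p))
The prefix is ∀k ∀r ∀s ∃p: 3 universal, 1 existential.

1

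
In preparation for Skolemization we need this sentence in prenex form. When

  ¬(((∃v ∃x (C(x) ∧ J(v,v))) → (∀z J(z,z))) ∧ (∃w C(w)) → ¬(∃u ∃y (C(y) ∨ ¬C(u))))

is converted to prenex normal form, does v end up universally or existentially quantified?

universal

First replace A → B with ¬A ∨ B.
  ¬(¬((¬(∃v ∃x (C(x) ∧ J(v,v))) ∨ (∀z J(z,z))) ∧ (∃w C(w))) ∨ ¬(∃u ∃y (C(y) ∨ ¬C(u))))
Drive negations inward (¬∀x A ≡ ∃x ¬A, ¬∃x A ≡ ∀x ¬A, De Morgan for ∧/∨):
  ((∀v ∀x (¬C(x) ∨ ¬J(v,v))) ∨ (∀z J(z,z))) ∧ (∃w C(w)) ∧ (∃u ∃y (C(y) ∨ ¬C(u)))
All bound variables are already distinct, so no renaming is needed.
Pull the quantifiers to the front (each side's bound variable is not free in the other side):
  ∀v ∀x ∀z ∃w ∃u ∃y ((¬C(x) ∨ ¬J(v,v) ∨ J(z,z)) ∧ C(w) ∧ (C(y) ∨ ¬C(u)))
The quantifier ∃v sits under an odd number of negations (counting the antecedent side of each →), so it flips to ∀v.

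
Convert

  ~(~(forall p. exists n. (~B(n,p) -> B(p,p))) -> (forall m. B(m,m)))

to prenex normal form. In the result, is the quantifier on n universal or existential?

universal

First replace A → B with ¬A ∨ B.
  ~(~~(forall p. exists n. (~~B(n,p) | B(p,p))) | (forall m. B(m,m)))
Drive negations inward (¬∀x A ≡ ∃x ¬A, ¬∃x A ≡ ∀x ¬A, De Morgan for ∧/∨):
  (exists p. forall n. (~B(n,p) & ~B(p,p))) & (exists m. ~B(m,m))
All bound variables are already distinct, so no renaming is needed.
Pull the quantifiers to the front (each side's bound variable is not free in the other side):
  exists p. forall n. exists m. (~B(n,p) & ~B(p,p) & ~B(m,m))
The quantifier exists n sits under an odd number of negations (counting the antecedent side of each →), so it flips to forall n.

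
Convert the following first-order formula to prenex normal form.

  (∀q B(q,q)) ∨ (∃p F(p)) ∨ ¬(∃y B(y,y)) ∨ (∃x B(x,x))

∀q ∃p ∀y ∃x (B(q,q) ∨ F(p) ∨ ¬B(y,y) ∨ B(x,x))

Move each ¬ inward, flipping quantifiers it crosses:
  (∀q B(q,q)) ∨ (∃p F(p)) ∨ (∀y ¬B(y,y)) ∨ (∃x B(x,x))
All bound variables are already distinct, so no renaming is needed.
Pull the quantifiers to the front (each side's bound variable is not free in the other side):
  ∀q ∃p ∀y ∃x (B(q,q) ∨ F(p) ∨ ¬B(y,y) ∨ B(x,x))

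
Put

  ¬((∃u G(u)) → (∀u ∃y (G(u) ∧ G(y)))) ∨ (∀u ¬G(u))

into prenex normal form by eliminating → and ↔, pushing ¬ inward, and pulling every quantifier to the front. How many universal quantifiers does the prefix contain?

Eliminate → and ↔ using ¬ and ∨.
  ¬(¬(∃u G(u)) ∨ (∀u ∃y (G(u) ∧ G(y)))) ∨ (∀u ¬G(u))
Drive negations inward (¬∀x A ≡ ∃x ¬A, ¬∃x A ≡ ∀x ¬A, De Morgan for ∧/∨):
  (∃u G(u)) ∧ (∃u ∀y (¬G(u) ∨ ¬G(y))) ∨ (∀u ¬G(u))
Standardize variables apart so no two quantifiers bind the same name: u↦v, u↦w1.
  (∃u G(u)) ∧ (∃v ∀y (¬G(v) ∨ ¬G(y))) ∨ (∀w1 ¬G(w1))
Finally move all quantifiers to the prefix:
  ∃u ∃v ∀y ∀w1 (G(u) ∧ (¬G(v) ∨ ¬G(y)) ∨ ¬G(w1))
The prefix is ∃u ∃v ∀y ∀w1: 2 universal, 2 existential.

2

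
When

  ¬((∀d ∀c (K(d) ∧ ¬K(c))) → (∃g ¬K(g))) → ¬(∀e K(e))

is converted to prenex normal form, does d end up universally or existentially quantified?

existential

Rewrite implications/biconditionals: A → B as ¬A ∨ B.
  ¬¬(¬(∀d ∀c (K(d) ∧ ¬K(c))) ∨ (∃g ¬K(g))) ∨ ¬(∀e K(e))
Push ¬ through the quantifiers and connectives to reach negation normal form:
  (∃d ∃c (¬K(d) ∨ K(c))) ∨ (∃g ¬K(g)) ∨ (∃e ¬K(e))
Finally move all quantifiers to the prefix:
  ∃d ∃c ∃g ∃e (¬K(d) ∨ K(c) ∨ ¬K(g) ∨ ¬K(e))
The quantifier ∀d sits under an odd number of negations (counting the antecedent side of each →), so it flips to ∃d.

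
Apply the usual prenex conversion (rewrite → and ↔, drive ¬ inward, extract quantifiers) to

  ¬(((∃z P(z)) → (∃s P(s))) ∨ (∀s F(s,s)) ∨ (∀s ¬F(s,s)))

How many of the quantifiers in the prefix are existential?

Rewrite implications/biconditionals: A → B as ¬A ∨ B.
  ¬(¬(∃z P(z)) ∨ (∃s P(s)) ∨ (∀s F(s,s)) ∨ (∀s ¬F(s,s)))
Push ¬ through the quantifiers and connectives to reach negation normal form:
  (∃z P(z)) ∧ (∀s ¬P(s)) ∧ (∃s ¬F(s,s)) ∧ (∃s F(s,s))
Rename bound variables to avoid capture: s↦t, s↦v.
  (∃z P(z)) ∧ (∀s ¬P(s)) ∧ (∃t ¬F(t,t)) ∧ (∃v F(v,v))
Finally move all quantifiers to the prefix:
  ∃z ∀s ∃t ∃v (P(z) ∧ ¬P(s) ∧ ¬F(t,t) ∧ F(v,v))
The prefix is ∃z ∀s ∃t ∃v: 1 universal, 3 existential.

3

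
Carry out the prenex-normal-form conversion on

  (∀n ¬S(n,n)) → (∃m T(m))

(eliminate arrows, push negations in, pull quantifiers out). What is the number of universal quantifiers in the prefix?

0

Rewrite implications/biconditionals: A → B as ¬A ∨ B.
  ¬(∀n ¬S(n,n)) ∨ (∃m T(m))
Move each ¬ inward, flipping quantifiers it crosses:
  (∃n S(n,n)) ∨ (∃m T(m))
All bound variables are already distinct, so no renaming is needed.
Pull the quantifiers to the front (each side's bound variable is not free in the other side):
  ∃n ∃m (S(n,n) ∨ T(m))
The prefix is ∃n ∃m: 0 universal, 2 existential.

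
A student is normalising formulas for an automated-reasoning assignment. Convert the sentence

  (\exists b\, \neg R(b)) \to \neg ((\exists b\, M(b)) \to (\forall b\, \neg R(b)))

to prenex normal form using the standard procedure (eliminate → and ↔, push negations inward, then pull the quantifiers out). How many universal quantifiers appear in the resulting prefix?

1

Rewrite implications/biconditionals: A → B as ¬A ∨ B.
  \neg (\exists b\, \neg R(b)) \lor \neg (\neg (\exists b\, M(b)) \lor (\forall b\, \neg R(b)))
Drive negations inward (¬∀x A ≡ ∃x ¬A, ¬∃x A ≡ ∀x ¬A, De Morgan for ∧/∨):
  (\forall b\, R(b)) \lor (\exists b\, M(b)) \land (\exists b\, R(b))
Rename bound variables to avoid capture: b↦y, b↦w.
  (\forall b\, R(b)) \lor (\exists y\, M(y)) \land (\exists w\, R(w))
Pull the quantifiers to the front (each side's bound variable is not free in the other side):
  \forall b\, \exists y\, \exists w\, (R(b) \lor M(y) \land R(w))
The prefix is \forall b \exists y \exists w: 1 universal, 2 existential.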